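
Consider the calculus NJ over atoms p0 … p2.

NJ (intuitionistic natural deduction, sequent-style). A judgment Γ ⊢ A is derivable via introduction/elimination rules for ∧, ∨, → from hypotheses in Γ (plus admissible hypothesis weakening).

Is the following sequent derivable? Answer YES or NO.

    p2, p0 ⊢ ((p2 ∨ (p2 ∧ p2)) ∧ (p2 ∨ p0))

Derivation trace:
[∧I] p2, p0 ⊢ ((p2 ∨ (p2 ∧ p2)) ∧ (p2 ∨ p0))
  [∨I₂] p2 ⊢ (p2 ∨ (p2 ∧ p2))
    [∧I] p2 ⊢ (p2 ∧ p2)
      [Ax] p2 ⊢ p2
      [Ax] p2 ⊢ p2
  [∨I₂] p0 ⊢ (p2 ∨ p0)
    [Ax] p0 ⊢ p0

Result: YES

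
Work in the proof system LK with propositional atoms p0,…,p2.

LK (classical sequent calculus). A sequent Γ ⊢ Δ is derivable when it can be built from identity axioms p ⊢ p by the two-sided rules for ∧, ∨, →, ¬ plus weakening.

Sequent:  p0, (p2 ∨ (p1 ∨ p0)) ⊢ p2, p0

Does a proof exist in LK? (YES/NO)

Proof tree:
[∨L] p0, (p2 ∨ (p1 ∨ p0)) ⊢ p2, p0
  [Ax] p2 ⊢ p2
  [∨L] p0, (p1 ∨ p0) ⊢ p0
    [WL] p0, p1 ⊢ p0
      [Ax] p0 ⊢ p0
    [Ax] p0 ⊢ p0

Result: YES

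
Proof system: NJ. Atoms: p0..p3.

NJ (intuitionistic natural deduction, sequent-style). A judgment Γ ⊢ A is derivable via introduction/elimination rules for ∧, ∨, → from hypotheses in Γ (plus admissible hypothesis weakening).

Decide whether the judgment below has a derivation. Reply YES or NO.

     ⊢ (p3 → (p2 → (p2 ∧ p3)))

Derivation trace:
[→I]  ⊢ (p3 → (p2 → (p2 ∧ p3)))
  [→I] p3 ⊢ (p2 → (p2 ∧ p3))
    [∧I] p2, p3 ⊢ (p2 ∧ p3)
      [Ax] p2 ⊢ p2
      [Ax] p3 ⊢ p3

Result: YES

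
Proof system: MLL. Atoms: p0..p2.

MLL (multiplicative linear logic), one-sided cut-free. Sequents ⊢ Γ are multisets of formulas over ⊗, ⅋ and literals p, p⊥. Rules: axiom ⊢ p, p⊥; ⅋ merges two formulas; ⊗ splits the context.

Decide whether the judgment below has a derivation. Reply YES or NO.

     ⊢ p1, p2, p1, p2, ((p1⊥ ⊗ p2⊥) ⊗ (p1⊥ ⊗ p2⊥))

Derivation trace:
[⊗]  ⊢ p1, p2, p1, p2, ((p1⊥ ⊗ p2⊥) ⊗ (p1⊥ ⊗ p2⊥))
  [⊗]  ⊢ p1, p2, (p1⊥ ⊗ p2⊥)
    [Ax]  ⊢ p1, p1⊥
    [Ax]  ⊢ p2, p2⊥
  [⊗]  ⊢ p1, p2, (p1⊥ ⊗ p2⊥)
    [Ax]  ⊢ p1, p1⊥
    [Ax]  ⊢ p2, p2⊥

Result: YES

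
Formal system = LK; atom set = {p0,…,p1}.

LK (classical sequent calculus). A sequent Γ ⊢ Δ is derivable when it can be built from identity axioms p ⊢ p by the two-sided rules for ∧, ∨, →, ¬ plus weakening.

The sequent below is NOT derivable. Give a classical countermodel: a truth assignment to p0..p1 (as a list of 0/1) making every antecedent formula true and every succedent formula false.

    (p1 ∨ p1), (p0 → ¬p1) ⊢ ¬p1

Search for a countermodel by truth-table:
  v=00: Γ:[(p1 ∨ p1)=F, (p0 → ¬p1)=T] Δ:[¬p1=T] refutes=False
  v=01: Γ:[(p1 ∨ p1)=T, (p0 → ¬p1)=T] Δ:[¬p1=F] refutes=True  ← countermodel

Result: [0, 1]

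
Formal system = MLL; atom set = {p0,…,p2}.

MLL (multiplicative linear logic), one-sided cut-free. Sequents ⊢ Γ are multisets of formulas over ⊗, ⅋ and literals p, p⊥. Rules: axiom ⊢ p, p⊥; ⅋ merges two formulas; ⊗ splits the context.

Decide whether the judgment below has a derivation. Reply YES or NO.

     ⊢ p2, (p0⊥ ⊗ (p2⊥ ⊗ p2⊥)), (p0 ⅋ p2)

Derivation trace:
[⅋]  ⊢ p2, (p0⊥ ⊗ (p2⊥ ⊗ p2⊥)), (p0 ⅋ p2)
  [⊗]  ⊢ p0, p2, p2, (p0⊥ ⊗ (p2⊥ ⊗ p2⊥))
    [Ax]  ⊢ p0, p0⊥
    [⊗]  ⊢ p2, p2, (p2⊥ ⊗ p2⊥)
      [Ax]  ⊢ p2, p2⊥
      [Ax]  ⊢ p2, p2⊥

Result: YES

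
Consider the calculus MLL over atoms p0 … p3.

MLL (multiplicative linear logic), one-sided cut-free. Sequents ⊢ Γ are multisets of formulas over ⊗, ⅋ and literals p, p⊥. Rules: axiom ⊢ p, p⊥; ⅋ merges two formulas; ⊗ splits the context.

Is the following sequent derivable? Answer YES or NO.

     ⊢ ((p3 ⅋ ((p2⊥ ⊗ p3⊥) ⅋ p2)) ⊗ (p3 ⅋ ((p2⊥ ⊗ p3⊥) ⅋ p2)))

Derivation (root first):
[⊗]  ⊢ ((p3 ⅋ ((p2⊥ ⊗ p3⊥) ⅋ p2)) ⊗ (p3 ⅋ ((p2⊥ ⊗ p3⊥) ⅋ p2)))
  [⅋]  ⊢ (p3 ⅋ ((p2⊥ ⊗ p3⊥) ⅋ p2))
    [⅋]  ⊢ p3, ((p2⊥ ⊗ p3⊥) ⅋ p2)
      [⊗]  ⊢ p2, p3, (p2⊥ ⊗ p3⊥)
        [Ax]  ⊢ p2, p2⊥
        [Ax]  ⊢ p3, p3⊥
  [⅋]  ⊢ (p3 ⅋ ((p2⊥ ⊗ p3⊥) ⅋ p2))
    [⅋]  ⊢ p3, ((p2⊥ ⊗ p3⊥) ⅋ p2)
      [⊗]  ⊢ p2, p3, (p2⊥ ⊗ p3⊥)
        [Ax]  ⊢ p2, p2⊥
        [Ax]  ⊢ p3, p3⊥

Result: YES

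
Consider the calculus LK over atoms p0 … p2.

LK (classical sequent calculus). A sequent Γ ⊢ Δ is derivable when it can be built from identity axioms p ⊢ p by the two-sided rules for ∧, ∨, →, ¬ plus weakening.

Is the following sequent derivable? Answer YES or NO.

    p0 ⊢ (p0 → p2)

Search for a countermodel by truth-table:
  v=000: Γ:[p0=F] Δ:[(p0 → p2)=T] refutes=False
  v=001: Γ:[p0=F] Δ:[(p0 → p2)=T] refutes=False
  v=010: Γ:[p0=F] Δ:[(p0 → p2)=T] refutes=False
  v=011: Γ:[p0=F] Δ:[(p0 → p2)=T] refutes=False
  v=100: Γ:[p0=T] Δ:[(p0 → p2)=F] refutes=True  ← countermodel

Result: NO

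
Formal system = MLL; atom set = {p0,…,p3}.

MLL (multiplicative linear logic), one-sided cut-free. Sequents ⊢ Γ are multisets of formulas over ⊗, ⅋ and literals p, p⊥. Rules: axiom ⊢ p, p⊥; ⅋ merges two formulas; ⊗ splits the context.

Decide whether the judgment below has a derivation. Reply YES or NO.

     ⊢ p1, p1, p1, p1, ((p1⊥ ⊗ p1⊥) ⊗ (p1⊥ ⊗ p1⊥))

Derivation (root first):
[⊗]  ⊢ p1, p1, p1, p1, ((p1⊥ ⊗ p1⊥) ⊗ (p1⊥ ⊗ p1⊥))
  [⊗]  ⊢ p1, p1, (p1⊥ ⊗ p1⊥)
    [Ax]  ⊢ p1, p1⊥
    [Ax]  ⊢ p1, p1⊥
  [⊗]  ⊢ p1, p1, (p1⊥ ⊗ p1⊥)
    [Ax]  ⊢ p1, p1⊥
    [Ax]  ⊢ p1, p1⊥

Result: YES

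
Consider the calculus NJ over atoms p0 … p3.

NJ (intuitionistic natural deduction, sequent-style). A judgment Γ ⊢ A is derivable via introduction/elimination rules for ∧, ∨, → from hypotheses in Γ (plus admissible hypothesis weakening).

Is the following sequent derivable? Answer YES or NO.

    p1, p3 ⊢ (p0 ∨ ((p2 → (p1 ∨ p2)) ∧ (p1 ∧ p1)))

Derivation trace:
[∨I₂] p1, p3 ⊢ (p0 ∨ ((p2 → (p1 ∨ p2)) ∧ (p1 ∧ p1)))
  [∧I] p1, p3 ⊢ ((p2 → (p1 ∨ p2)) ∧ (p1 ∧ p1))
    [→I]  ⊢ (p2 → (p1 ∨ p2))
      [∨I₂] p2 ⊢ (p1 ∨ p2)
        [Ax] p2 ⊢ p2
    [∧I] p1, p3 ⊢ (p1 ∧ p1)
      [Wk] p1, p3 ⊢ p1
        [Ax] p1 ⊢ p1
      [Wk] p1, p3 ⊢ p1
        [Ax] p1 ⊢ p1

Result: YES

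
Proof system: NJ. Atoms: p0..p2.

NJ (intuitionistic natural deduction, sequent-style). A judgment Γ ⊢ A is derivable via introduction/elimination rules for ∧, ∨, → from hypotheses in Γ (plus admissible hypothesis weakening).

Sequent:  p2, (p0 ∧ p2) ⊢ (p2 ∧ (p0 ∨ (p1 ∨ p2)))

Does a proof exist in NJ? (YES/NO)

Derivation (root first):
[∧I] p2, (p0 ∧ p2) ⊢ (p2 ∧ (p0 ∨ (p1 ∨ p2)))
  [Wk] p2, (p0 ∧ p2) ⊢ p2
    [Ax] p2 ⊢ p2
  [∨I₂] p2 ⊢ (p0 ∨ (p1 ∨ p2))
    [∨I₂] p2 ⊢ (p1 ∨ p2)
      [Ax] p2 ⊢ p2

Result: YES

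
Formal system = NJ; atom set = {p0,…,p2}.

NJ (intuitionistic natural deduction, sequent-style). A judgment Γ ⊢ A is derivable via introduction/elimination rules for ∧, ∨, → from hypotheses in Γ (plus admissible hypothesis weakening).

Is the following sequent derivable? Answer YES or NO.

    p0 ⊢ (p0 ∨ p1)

Derivation trace:
[→E] p0 ⊢ (p0 ∨ p1)
  [→I]  ⊢ (p0 → (p0 ∨ p1))
    [∨I₁] p0 ⊢ (p0 ∨ p1)
      [Ax] p0 ⊢ p0
  [Ax] p0 ⊢ p0

Result: YES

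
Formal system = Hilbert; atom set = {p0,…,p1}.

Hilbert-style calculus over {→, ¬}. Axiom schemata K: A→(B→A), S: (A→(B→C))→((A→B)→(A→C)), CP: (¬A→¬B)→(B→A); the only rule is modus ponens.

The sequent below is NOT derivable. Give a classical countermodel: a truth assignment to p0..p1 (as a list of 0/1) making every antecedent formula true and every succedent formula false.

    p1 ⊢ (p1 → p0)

Truth-table refutation:
  v=00: Γ:[p1=F] Δ:[(p1 → p0)=T] refutes=False
  v=01: Γ:[p1=T] Δ:[(p1 → p0)=F] refutes=True  ← countermodel

Result: [0, 1]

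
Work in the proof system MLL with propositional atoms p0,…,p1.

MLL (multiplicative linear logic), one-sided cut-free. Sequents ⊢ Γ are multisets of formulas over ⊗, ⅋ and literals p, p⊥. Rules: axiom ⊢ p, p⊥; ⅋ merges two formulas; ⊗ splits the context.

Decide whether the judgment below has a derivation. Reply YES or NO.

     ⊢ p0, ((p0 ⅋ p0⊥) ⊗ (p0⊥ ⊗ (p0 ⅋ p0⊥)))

Derivation (root first):
[⊗]  ⊢ p0, ((p0 ⅋ p0⊥) ⊗ (p0⊥ ⊗ (p0 ⅋ p0⊥)))
  [⅋]  ⊢ (p0 ⅋ p0⊥)
    [Ax]  ⊢ p0, p0⊥
  [⊗]  ⊢ p0, (p0⊥ ⊗ (p0 ⅋ p0⊥))
    [Ax]  ⊢ p0, p0⊥
    [⅋]  ⊢ (p0 ⅋ p0⊥)
      [Ax]  ⊢ p0, p0⊥

Result: YES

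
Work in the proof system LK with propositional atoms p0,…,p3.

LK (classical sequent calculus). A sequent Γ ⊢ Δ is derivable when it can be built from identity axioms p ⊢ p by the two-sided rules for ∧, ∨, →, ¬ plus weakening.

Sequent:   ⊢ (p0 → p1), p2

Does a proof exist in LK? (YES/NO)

Search for a countermodel by truth-table:
  v=0000: Γ:[] Δ:[(p0 → p1)=T, p2=F] refutes=False
  v=0001: Γ:[] Δ:[(p0 → p1)=T, p2=F] refutes=False
  v=0010: Γ:[] Δ:[(p0 → p1)=T, p2=T] refutes=False
  v=0011: Γ:[] Δ:[(p0 → p1)=T, p2=T] refutes=False
  v=0100: Γ:[] Δ:[(p0 → p1)=T, p2=F] refutes=False
  v=0101: Γ:[] Δ:[(p0 → p1)=T, p2=F] refutes=False
  v=0110: Γ:[] Δ:[(p0 → p1)=T, p2=T] refutes=False
  v=0111: Γ:[] Δ:[(p0 → p1)=T, p2=T] refutes=False
  v=1000: Γ:[] Δ:[(p0 → p1)=F, p2=F] refutes=True  ← countermodel

Result: NO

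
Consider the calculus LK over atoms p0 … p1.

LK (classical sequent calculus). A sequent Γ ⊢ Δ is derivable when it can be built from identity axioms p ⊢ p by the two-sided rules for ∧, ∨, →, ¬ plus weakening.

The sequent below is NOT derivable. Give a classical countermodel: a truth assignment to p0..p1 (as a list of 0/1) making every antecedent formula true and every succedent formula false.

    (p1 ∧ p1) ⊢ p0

Search for a countermodel by truth-table:
  v=00: Γ:[(p1 ∧ p1)=F] Δ:[p0=F] refutes=False
  v=01: Γ:[(p1 ∧ p1)=T] Δ:[p0=F] refutes=True  ← countermodel

Result: [0, 1]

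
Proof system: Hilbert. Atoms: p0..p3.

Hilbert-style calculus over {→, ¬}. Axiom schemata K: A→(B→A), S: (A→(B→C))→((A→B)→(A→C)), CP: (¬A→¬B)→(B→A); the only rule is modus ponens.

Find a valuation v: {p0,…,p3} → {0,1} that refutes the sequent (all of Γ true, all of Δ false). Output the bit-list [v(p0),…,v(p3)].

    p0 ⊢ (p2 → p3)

Truth-table refutation:
  v=0000: Γ:[p0=F] Δ:[(p2 → p3)=T] refutes=False
  v=0001: Γ:[p0=F] Δ:[(p2 → p3)=T] refutes=False
  v=0010: Γ:[p0=F] Δ:[(p2 → p3)=F] refutes=False
  v=0011: Γ:[p0=F] Δ:[(p2 → p3)=T] refutes=False
  v=0100: Γ:[p0=F] Δ:[(p2 → p3)=T] refutes=False
  v=0101: Γ:[p0=F] Δ:[(p2 → p3)=T] refutes=False
  v=0110: Γ:[p0=F] Δ:[(p2 → p3)=F] refutes=False
  v=0111: Γ:[p0=F] Δ:[(p2 → p3)=T] refutes=False
  v=1000: Γ:[p0=T] Δ:[(p2 → p3)=T] refutes=False
  v=1001: Γ:[p0=T] Δ:[(p2 → p3)=T] refutes=False
  v=1010: Γ:[p0=T] Δ:[(p2 → p3)=F] refutes=True  ← countermodel

Result: [1, 0, 1, 0]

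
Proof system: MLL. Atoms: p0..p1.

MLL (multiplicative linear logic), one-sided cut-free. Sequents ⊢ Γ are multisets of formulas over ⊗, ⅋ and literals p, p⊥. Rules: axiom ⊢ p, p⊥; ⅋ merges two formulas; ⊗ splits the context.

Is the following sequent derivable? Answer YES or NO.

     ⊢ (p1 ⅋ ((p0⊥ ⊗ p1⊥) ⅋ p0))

Derivation trace:
[⅋]  ⊢ (p1 ⅋ ((p0⊥ ⊗ p1⊥) ⅋ p0))
  [⅋]  ⊢ p1, ((p0⊥ ⊗ p1⊥) ⅋ p0)
    [⊗]  ⊢ p0, p1, (p0⊥ ⊗ p1⊥)
      [Ax]  ⊢ p0, p0⊥
      [Ax]  ⊢ p1, p1⊥

Result: YES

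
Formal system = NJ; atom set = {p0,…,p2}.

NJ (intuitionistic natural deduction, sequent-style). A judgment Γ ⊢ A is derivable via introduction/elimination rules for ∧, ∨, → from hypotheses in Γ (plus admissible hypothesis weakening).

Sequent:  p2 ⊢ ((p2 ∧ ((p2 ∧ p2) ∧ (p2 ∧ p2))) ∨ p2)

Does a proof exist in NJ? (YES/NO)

Derivation trace:
[∨I₁] p2 ⊢ ((p2 ∧ ((p2 ∧ p2) ∧ (p2 ∧ p2))) ∨ p2)
  [∧I] p2 ⊢ (p2 ∧ ((p2 ∧ p2) ∧ (p2 ∧ p2)))
    [Ax] p2 ⊢ p2
    [∧I] p2 ⊢ ((p2 ∧ p2) ∧ (p2 ∧ p2))
      [∧I] p2 ⊢ (p2 ∧ p2)
        [Ax] p2 ⊢ p2
        [Ax] p2 ⊢ p2
      [∧I] p2 ⊢ (p2 ∧ p2)
        [Ax] p2 ⊢ p2
        [Ax] p2 ⊢ p2

Result: YES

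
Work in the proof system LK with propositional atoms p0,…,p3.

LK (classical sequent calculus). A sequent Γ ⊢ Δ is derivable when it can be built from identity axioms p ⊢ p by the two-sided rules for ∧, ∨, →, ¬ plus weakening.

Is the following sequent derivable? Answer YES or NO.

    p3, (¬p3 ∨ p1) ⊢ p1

Derivation (root first):
[∨L] p3, (¬p3 ∨ p1) ⊢ p1
  [¬L] p3, ¬p3 ⊢ 
    [Ax] p3 ⊢ p3
  [Ax] p1 ⊢ p1

Result: YES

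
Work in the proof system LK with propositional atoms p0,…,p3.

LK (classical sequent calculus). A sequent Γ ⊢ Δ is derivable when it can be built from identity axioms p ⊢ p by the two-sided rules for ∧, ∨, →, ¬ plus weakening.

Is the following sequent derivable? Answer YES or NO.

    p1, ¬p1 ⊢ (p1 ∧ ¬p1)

Derivation trace:
[∧R] p1, ¬p1 ⊢ (p1 ∧ ¬p1)
  [Ax] p1 ⊢ p1
  [¬L] ¬p1 ⊢ ¬p1
    [¬R]  ⊢ p1, ¬p1
      [Ax] p1 ⊢ p1

Result: YES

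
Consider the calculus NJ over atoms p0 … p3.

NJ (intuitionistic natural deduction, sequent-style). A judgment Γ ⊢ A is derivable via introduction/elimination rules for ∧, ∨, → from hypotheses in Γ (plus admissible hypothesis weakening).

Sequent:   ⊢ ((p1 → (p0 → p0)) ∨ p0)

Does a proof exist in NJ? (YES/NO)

Derivation trace:
[∨I₁]  ⊢ ((p1 → (p0 → p0)) ∨ p0)
  [→I]  ⊢ (p1 → (p0 → p0))
    [Wk] p1 ⊢ (p0 → p0)
      [→I]  ⊢ (p0 → p0)
        [Ax] p0 ⊢ p0

Result: YES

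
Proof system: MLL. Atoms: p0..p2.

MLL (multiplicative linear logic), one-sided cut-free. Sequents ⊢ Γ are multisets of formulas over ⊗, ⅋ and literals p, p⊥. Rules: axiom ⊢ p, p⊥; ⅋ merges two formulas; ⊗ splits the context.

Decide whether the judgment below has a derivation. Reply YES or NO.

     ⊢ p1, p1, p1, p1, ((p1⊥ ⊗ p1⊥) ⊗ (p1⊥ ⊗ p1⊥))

Proof tree:
[⊗]  ⊢ p1, p1, p1, p1, ((p1⊥ ⊗ p1⊥) ⊗ (p1⊥ ⊗ p1⊥))
  [⊗]  ⊢ p1, p1, (p1⊥ ⊗ p1⊥)
    [Ax]  ⊢ p1, p1⊥
    [Ax]  ⊢ p1, p1⊥
  [⊗]  ⊢ p1, p1, (p1⊥ ⊗ p1⊥)
    [Ax]  ⊢ p1, p1⊥
    [Ax]  ⊢ p1, p1⊥

Result: YES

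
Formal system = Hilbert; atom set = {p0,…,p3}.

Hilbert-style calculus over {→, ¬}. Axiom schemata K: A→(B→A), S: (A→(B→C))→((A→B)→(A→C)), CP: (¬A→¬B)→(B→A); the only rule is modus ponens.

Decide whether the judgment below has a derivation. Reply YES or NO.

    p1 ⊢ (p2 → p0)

Search for a countermodel by truth-table:
  v=0000: Γ:[p1=F] Δ:[(p2 → p0)=T] refutes=False
  v=0001: Γ:[p1=F] Δ:[(p2 → p0)=T] refutes=False
  v=0010: Γ:[p1=F] Δ:[(p2 → p0)=F] refutes=False
  v=0011: Γ:[p1=F] Δ:[(p2 → p0)=F] refutes=False
  v=0100: Γ:[p1=T] Δ:[(p2 → p0)=T] refutes=False
  v=0101: Γ:[p1=T] Δ:[(p2 → p0)=T] refutes=False
  v=0110: Γ:[p1=T] Δ:[(p2 → p0)=F] refutes=True  ← countermodel

Result: NO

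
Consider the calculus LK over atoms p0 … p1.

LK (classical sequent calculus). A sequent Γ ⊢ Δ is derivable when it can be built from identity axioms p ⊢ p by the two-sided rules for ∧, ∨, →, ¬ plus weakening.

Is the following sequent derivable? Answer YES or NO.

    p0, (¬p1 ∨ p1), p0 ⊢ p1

Enumerate valuations to refute Γ ⊢ Δ:
  v=00: Γ:[p0=F, (¬p1 ∨ p1)=T, p0=F] Δ:[p1=F] refutes=False
  v=01: Γ:[p0=F, (¬p1 ∨ p1)=T, p0=F] Δ:[p1=T] refutes=False
  v=10: Γ:[p0=T, (¬p1 ∨ p1)=T, p0=T] Δ:[p1=F] refutes=True  ← countermodel

Result: NO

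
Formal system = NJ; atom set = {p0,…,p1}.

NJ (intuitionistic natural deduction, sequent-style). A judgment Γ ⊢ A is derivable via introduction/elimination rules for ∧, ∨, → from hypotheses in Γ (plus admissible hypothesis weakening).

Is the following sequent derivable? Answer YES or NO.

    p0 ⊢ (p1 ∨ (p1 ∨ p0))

Derivation trace:
[∨I₂] p0 ⊢ (p1 ∨ (p1 ∨ p0))
  [∨I₂] p0 ⊢ (p1 ∨ p0)
    [Ax] p0 ⊢ p0

Result: YES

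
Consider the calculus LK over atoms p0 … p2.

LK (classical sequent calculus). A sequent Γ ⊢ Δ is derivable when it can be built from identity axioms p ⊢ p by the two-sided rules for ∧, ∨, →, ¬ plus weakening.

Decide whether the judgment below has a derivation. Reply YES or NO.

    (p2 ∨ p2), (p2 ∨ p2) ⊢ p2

Derivation trace:
[∨L] (p2 ∨ p2), (p2 ∨ p2) ⊢ p2
  [Ax] p2 ⊢ p2
  [WL] (p2 ∨ p2), p2 ⊢ p2
    [∨L] (p2 ∨ p2) ⊢ p2
      [Ax] p2 ⊢ p2
      [Ax] p2 ⊢ p2

Result: YES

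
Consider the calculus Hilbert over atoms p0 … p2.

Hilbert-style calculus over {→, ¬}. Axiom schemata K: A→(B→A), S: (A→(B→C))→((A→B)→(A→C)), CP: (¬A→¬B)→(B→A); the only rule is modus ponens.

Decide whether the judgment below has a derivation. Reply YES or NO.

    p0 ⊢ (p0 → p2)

Truth-table refutation:
  v=000: Γ:[p0=F] Δ:[(p0 → p2)=T] refutes=False
  v=001: Γ:[p0=F] Δ:[(p0 → p2)=T] refutes=False
  v=010: Γ:[p0=F] Δ:[(p0 → p2)=T] refutes=False
  v=011: Γ:[p0=F] Δ:[(p0 → p2)=T] refutes=False
  v=100: Γ:[p0=T] Δ:[(p0 → p2)=F] refutes=True  ← countermodel

Result: NO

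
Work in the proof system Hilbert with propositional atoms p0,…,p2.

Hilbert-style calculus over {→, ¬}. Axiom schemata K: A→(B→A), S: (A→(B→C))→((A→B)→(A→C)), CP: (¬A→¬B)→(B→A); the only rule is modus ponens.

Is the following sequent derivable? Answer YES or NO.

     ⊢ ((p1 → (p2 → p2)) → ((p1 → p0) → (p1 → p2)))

Truth-table refutation:
  v=000: Γ:[] Δ:[((p1 → (p2 → p2)) → ((p1 → p0) → (p1 → p2)))=T] refutes=False
  v=001: Γ:[] Δ:[((p1 → (p2 → p2)) → ((p1 → p0) → (p1 → p2)))=T] refutes=False
  v=010: Γ:[] Δ:[((p1 → (p2 → p2)) → ((p1 → p0) → (p1 → p2)))=T] refutes=False
  v=011: Γ:[] Δ:[((p1 → (p2 → p2)) → ((p1 → p0) → (p1 → p2)))=T] refutes=False
  v=100: Γ:[] Δ:[((p1 → (p2 → p2)) → ((p1 → p0) → (p1 → p2)))=T] refutes=False
  v=101: Γ:[] Δ:[((p1 → (p2 → p2)) → ((p1 → p0) → (p1 → p2)))=T] refutes=False
  v=110: Γ:[] Δ:[((p1 → (p2 → p2)) → ((p1 → p0) → (p1 → p2)))=F] refutes=True  ← countermodel

Result: NO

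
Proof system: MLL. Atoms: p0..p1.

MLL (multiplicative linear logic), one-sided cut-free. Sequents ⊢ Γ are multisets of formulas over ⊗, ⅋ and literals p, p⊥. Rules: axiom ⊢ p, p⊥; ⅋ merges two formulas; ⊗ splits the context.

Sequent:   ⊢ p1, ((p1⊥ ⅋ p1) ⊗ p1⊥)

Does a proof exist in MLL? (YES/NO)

Derivation trace:
[⊗]  ⊢ p1, ((p1⊥ ⅋ p1) ⊗ p1⊥)
  [⅋]  ⊢ (p1⊥ ⅋ p1)
    [Ax]  ⊢ p1, p1⊥
  [Ax]  ⊢ p1, p1⊥

Result: YES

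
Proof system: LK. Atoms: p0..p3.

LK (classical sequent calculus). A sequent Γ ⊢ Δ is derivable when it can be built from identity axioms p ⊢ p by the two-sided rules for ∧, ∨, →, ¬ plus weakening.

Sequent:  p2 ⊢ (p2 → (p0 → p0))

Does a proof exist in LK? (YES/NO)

Derivation (root first):
[→R] p2 ⊢ (p2 → (p0 → p0))
  [WL] p2, p2 ⊢ (p0 → p0)
    [→R] p2 ⊢ (p0 → p0)
      [WL] p0, p2 ⊢ p0
        [Ax] p0 ⊢ p0

Result: YES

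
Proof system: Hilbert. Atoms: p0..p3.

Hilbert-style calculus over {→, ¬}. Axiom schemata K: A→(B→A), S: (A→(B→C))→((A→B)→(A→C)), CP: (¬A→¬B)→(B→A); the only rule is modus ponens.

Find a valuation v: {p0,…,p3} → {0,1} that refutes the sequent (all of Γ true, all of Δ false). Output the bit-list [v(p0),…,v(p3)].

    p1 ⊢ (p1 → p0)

Search for a countermodel by truth-table:
  v=0000: Γ:[p1=F] Δ:[(p1 → p0)=T] refutes=False
  v=0001: Γ:[p1=F] Δ:[(p1 → p0)=T] refutes=False
  v=0010: Γ:[p1=F] Δ:[(p1 → p0)=T] refutes=False
  v=0011: Γ:[p1=F] Δ:[(p1 → p0)=T] refutes=False
  v=0100: Γ:[p1=T] Δ:[(p1 → p0)=F] refutes=True  ← countermodel

Result: [0, 1, 0, 0]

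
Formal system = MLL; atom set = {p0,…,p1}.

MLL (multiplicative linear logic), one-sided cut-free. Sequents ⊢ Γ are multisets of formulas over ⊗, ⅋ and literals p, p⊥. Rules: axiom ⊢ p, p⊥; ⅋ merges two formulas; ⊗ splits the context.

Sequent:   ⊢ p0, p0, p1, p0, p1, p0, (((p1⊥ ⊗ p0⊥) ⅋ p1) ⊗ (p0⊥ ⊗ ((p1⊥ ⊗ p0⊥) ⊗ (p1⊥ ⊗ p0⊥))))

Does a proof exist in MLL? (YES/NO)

Derivation (root first):
[⊗]  ⊢ p0, p0, p1, p0, p1, p0, (((p1⊥ ⊗ p0⊥) ⅋ p1) ⊗ (p0⊥ ⊗ ((p1⊥ ⊗ p0⊥) ⊗ (p1⊥ ⊗ p0⊥))))
  [⅋]  ⊢ p0, ((p1⊥ ⊗ p0⊥) ⅋ p1)
    [⊗]  ⊢ p1, p0, (p1⊥ ⊗ p0⊥)
      [Ax]  ⊢ p1, p1⊥
      [Ax]  ⊢ p0, p0⊥
  [⊗]  ⊢ p0, p1, p0, p1, p0, (p0⊥ ⊗ ((p1⊥ ⊗ p0⊥) ⊗ (p1⊥ ⊗ p0⊥)))
    [Ax]  ⊢ p0, p0⊥
    [⊗]  ⊢ p1, p0, p1, p0, ((p1⊥ ⊗ p0⊥) ⊗ (p1⊥ ⊗ p0⊥))
      [⊗]  ⊢ p1, p0, (p1⊥ ⊗ p0⊥)
        [Ax]  ⊢ p1, p1⊥
        [Ax]  ⊢ p0, p0⊥
      [⊗]  ⊢ p1, p0, (p1⊥ ⊗ p0⊥)
        [Ax]  ⊢ p1, p1⊥
        [Ax]  ⊢ p0, p0⊥

Result: YES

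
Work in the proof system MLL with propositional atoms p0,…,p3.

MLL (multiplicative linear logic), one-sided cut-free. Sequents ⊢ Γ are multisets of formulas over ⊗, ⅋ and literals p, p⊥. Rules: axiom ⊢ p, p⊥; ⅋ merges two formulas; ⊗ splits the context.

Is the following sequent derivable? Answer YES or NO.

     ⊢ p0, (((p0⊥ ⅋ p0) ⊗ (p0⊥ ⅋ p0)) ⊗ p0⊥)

Proof tree:
[⊗]  ⊢ p0, (((p0⊥ ⅋ p0) ⊗ (p0⊥ ⅋ p0)) ⊗ p0⊥)
  [⊗]  ⊢ ((p0⊥ ⅋ p0) ⊗ (p0⊥ ⅋ p0))
    [⅋]  ⊢ (p0⊥ ⅋ p0)
      [Ax]  ⊢ p0, p0⊥
    [⅋]  ⊢ (p0⊥ ⅋ p0)
      [Ax]  ⊢ p0, p0⊥
  [Ax]  ⊢ p0, p0⊥

Result: YES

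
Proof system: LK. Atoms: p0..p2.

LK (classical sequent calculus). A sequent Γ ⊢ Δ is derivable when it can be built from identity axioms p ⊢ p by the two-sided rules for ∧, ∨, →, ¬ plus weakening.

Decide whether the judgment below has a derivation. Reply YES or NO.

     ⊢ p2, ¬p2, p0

Derivation (root first):
[WR]  ⊢ p2, ¬p2, p0
  [¬R]  ⊢ p2, ¬p2
    [Ax] p2 ⊢ p2

Result: YES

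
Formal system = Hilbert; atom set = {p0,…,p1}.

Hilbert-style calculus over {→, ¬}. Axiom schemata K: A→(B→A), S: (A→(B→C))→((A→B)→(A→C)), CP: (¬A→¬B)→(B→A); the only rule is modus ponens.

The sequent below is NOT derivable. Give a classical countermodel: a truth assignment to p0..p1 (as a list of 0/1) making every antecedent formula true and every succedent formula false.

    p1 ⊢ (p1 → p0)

Truth-table refutation:
  v=00: Γ:[p1=F] Δ:[(p1 → p0)=T] refutes=False
  v=01: Γ:[p1=T] Δ:[(p1 → p0)=F] refutes=True  ← countermodel

Result: [0, 1]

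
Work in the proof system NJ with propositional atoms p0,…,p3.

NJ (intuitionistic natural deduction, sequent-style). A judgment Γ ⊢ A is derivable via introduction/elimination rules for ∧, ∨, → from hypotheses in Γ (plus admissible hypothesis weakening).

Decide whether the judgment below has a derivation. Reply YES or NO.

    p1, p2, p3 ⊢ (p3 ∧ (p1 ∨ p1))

Derivation trace:
[∧I] p1, p2, p3 ⊢ (p3 ∧ (p1 ∨ p1))
  [Ax] p3 ⊢ p3
  [Wk] p1, p2 ⊢ (p1 ∨ p1)
    [∨I₁] p1 ⊢ (p1 ∨ p1)
      [Ax] p1 ⊢ p1

Result: YES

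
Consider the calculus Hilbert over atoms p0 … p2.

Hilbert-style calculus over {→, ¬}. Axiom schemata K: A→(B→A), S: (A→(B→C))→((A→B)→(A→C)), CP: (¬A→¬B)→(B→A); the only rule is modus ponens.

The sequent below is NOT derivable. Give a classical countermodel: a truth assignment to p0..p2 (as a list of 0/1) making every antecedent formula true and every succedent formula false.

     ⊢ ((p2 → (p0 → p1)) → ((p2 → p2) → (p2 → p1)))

Truth-table refutation:
  v=000: Γ:[] Δ:[((p2 → (p0 → p1)) → ((p2 → p2) → (p2 → p1)))=T] refutes=False
  v=001: Γ:[] Δ:[((p2 → (p0 → p1)) → ((p2 → p2) → (p2 → p1)))=F] refutes=True  ← countermodel

Result: [0, 0, 1]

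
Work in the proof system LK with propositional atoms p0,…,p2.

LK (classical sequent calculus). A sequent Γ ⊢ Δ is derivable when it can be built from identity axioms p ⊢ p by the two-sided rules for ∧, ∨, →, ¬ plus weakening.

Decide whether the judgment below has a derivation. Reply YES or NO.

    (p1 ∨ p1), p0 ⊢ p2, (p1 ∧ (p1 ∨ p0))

Proof tree:
[∧R] (p1 ∨ p1), p0 ⊢ p2, (p1 ∧ (p1 ∨ p0))
  [∨L] (p1 ∨ p1) ⊢ p1
    [Ax] p1 ⊢ p1
    [Ax] p1 ⊢ p1
  [∨R] p0 ⊢ p2, (p1 ∨ p0)
    [WR] p0 ⊢ p0, p1, p2
      [WR] p0 ⊢ p0, p1
        [Ax] p0 ⊢ p0

Result: YES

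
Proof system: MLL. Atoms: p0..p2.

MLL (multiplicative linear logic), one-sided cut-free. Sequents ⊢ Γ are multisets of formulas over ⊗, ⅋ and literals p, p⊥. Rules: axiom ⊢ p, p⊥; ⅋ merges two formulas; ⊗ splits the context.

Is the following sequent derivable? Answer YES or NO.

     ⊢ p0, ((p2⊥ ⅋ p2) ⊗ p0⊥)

Derivation (root first):
[⊗]  ⊢ p0, ((p2⊥ ⅋ p2) ⊗ p0⊥)
  [⅋]  ⊢ (p2⊥ ⅋ p2)
    [Ax]  ⊢ p2, p2⊥
  [Ax]  ⊢ p0, p0⊥

Result: YES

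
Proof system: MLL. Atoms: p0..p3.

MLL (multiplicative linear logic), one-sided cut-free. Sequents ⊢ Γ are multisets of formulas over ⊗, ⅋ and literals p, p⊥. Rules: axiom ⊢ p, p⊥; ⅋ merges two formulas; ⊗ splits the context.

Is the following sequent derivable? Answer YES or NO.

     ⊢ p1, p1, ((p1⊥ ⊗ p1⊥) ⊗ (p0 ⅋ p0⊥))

Derivation trace:
[⊗]  ⊢ p1, p1, ((p1⊥ ⊗ p1⊥) ⊗ (p0 ⅋ p0⊥))
  [⊗]  ⊢ p1, p1, (p1⊥ ⊗ p1⊥)
    [Ax]  ⊢ p1, p1⊥
    [Ax]  ⊢ p1, p1⊥
  [⅋]  ⊢ (p0 ⅋ p0⊥)
    [Ax]  ⊢ p0, p0⊥

Result: YES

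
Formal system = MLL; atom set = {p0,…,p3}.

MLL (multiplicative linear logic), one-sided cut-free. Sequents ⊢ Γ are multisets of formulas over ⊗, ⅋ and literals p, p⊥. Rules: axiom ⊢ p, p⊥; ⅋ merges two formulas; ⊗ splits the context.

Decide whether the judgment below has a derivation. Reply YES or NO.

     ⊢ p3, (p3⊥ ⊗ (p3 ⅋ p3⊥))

Proof tree:
[⊗]  ⊢ p3, (p3⊥ ⊗ (p3 ⅋ p3⊥))
  [Ax]  ⊢ p3, p3⊥
  [⅋]  ⊢ (p3 ⅋ p3⊥)
    [Ax]  ⊢ p3, p3⊥

Result: YES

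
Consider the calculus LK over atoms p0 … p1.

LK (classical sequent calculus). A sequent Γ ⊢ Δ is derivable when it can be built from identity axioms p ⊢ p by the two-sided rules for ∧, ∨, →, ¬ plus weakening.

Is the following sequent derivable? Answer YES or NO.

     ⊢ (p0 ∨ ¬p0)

Derivation trace:
[∨R]  ⊢ (p0 ∨ ¬p0)
  [¬R]  ⊢ p0, ¬p0
    [Ax] p0 ⊢ p0

Result: YES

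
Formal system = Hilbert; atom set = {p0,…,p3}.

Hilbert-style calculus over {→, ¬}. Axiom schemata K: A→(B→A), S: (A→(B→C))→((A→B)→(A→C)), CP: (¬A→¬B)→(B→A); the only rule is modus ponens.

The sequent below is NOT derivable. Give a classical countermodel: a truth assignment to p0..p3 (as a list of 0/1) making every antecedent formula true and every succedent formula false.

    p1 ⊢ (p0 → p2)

Search for a countermodel by truth-table:
  v=0000: Γ:[p1=F] Δ:[(p0 → p2)=T] refutes=False
  v=0001: Γ:[p1=F] Δ:[(p0 → p2)=T] refutes=False
  v=0010: Γ:[p1=F] Δ:[(p0 → p2)=T] refutes=False
  v=0011: Γ:[p1=F] Δ:[(p0 → p2)=T] refutes=False
  v=0100: Γ:[p1=T] Δ:[(p0 → p2)=T] refutes=False
  v=0101: Γ:[p1=T] Δ:[(p0 → p2)=T] refutes=False
  v=0110: Γ:[p1=T] Δ:[(p0 → p2)=T] refutes=False
  v=0111: Γ:[p1=T] Δ:[(p0 → p2)=T] refutes=False
  v=1000: Γ:[p1=F] Δ:[(p0 → p2)=F] refutes=False
  v=1001: Γ:[p1=F] Δ:[(p0 → p2)=F] refutes=False
  v=1010: Γ:[p1=F] Δ:[(p0 → p2)=T] refutes=False
  v=1011: Γ:[p1=F] Δ:[(p0 → p2)=T] refutes=False
  v=1100: Γ:[p1=T] Δ:[(p0 → p2)=F] refutes=True  ← countermodel

Result: [1, 1, 0, 0]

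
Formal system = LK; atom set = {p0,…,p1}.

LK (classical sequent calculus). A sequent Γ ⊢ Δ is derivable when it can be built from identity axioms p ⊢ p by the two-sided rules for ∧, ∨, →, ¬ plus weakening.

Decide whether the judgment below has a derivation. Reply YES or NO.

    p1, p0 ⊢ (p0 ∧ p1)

Derivation (root first):
[∧R] p1, p0 ⊢ (p0 ∧ p1)
  [WL] p0, p0 ⊢ p0
    [Ax] p0 ⊢ p0
  [Ax] p1 ⊢ p1

Result: YES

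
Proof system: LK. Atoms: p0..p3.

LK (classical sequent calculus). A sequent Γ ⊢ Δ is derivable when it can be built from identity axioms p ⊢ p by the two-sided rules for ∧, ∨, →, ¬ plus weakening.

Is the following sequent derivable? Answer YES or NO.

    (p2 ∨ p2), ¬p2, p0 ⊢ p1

Proof tree:
[WL] (p2 ∨ p2), ¬p2, p0 ⊢ p1
  [¬L] (p2 ∨ p2), ¬p2 ⊢ p1
    [∨L] (p2 ∨ p2) ⊢ p1, p2
      [WR] p2 ⊢ p2, p1
        [Ax] p2 ⊢ p2
      [WR] p2 ⊢ p2, p1
        [Ax] p2 ⊢ p2

Result: YES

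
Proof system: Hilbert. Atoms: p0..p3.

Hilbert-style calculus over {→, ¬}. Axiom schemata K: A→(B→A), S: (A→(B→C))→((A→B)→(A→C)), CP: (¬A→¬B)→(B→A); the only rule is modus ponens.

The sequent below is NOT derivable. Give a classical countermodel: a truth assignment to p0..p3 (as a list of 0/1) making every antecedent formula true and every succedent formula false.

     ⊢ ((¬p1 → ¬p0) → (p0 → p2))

Enumerate valuations to refute Γ ⊢ Δ:
  v=0000: Γ:[] Δ:[((¬p1 → ¬p0) → (p0 → p2))=T] refutes=False
  v=0001: Γ:[] Δ:[((¬p1 → ¬p0) → (p0 → p2))=T] refutes=False
  v=0010: Γ:[] Δ:[((¬p1 → ¬p0) → (p0 → p2))=T] refutes=False
  v=0011: Γ:[] Δ:[((¬p1 → ¬p0) → (p0 → p2))=T] refutes=False
  v=0100: Γ:[] Δ:[((¬p1 → ¬p0) → (p0 → p2))=T] refutes=False
  v=0101: Γ:[] Δ:[((¬p1 → ¬p0) → (p0 → p2))=T] refutes=False
  v=0110: Γ:[] Δ:[((¬p1 → ¬p0) → (p0 → p2))=T] refutes=False
  v=0111: Γ:[] Δ:[((¬p1 → ¬p0) → (p0 → p2))=T] refutes=False
  v=1000: Γ:[] Δ:[((¬p1 → ¬p0) → (p0 → p2))=T] refutes=False
  v=1001: Γ:[] Δ:[((¬p1 → ¬p0) → (p0 → p2))=T] refutes=False
  v=1010: Γ:[] Δ:[((¬p1 → ¬p0) → (p0 → p2))=T] refutes=False
  v=1011: Γ:[] Δ:[((¬p1 → ¬p0) → (p0 → p2))=T] refutes=False
  v=1100: Γ:[] Δ:[((¬p1 → ¬p0) → (p0 → p2))=F] refutes=True  ← countermodel

Result: [1, 1, 0, 0]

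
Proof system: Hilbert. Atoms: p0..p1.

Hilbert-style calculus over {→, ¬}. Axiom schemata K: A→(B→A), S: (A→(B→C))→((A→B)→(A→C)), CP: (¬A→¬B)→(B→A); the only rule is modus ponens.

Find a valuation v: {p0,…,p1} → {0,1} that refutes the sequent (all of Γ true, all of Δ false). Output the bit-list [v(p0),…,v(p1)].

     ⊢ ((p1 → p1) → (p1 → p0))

Enumerate valuations to refute Γ ⊢ Δ:
  v=00: Γ:[] Δ:[((p1 → p1) → (p1 → p0))=T] refutes=False
  v=01: Γ:[] Δ:[((p1 → p1) → (p1 → p0))=F] refutes=True  ← countermodel

Result: [0, 1]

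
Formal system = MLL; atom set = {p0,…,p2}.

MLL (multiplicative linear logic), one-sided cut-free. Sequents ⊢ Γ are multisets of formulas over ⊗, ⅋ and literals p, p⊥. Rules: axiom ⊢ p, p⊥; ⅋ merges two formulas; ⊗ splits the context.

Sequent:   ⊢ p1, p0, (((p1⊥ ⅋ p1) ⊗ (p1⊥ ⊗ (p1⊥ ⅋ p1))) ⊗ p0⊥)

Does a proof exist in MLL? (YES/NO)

Derivation (root first):
[⊗]  ⊢ p1, p0, (((p1⊥ ⅋ p1) ⊗ (p1⊥ ⊗ (p1⊥ ⅋ p1))) ⊗ p0⊥)
  [⊗]  ⊢ p1, ((p1⊥ ⅋ p1) ⊗ (p1⊥ ⊗ (p1⊥ ⅋ p1)))
    [⅋]  ⊢ (p1⊥ ⅋ p1)
      [Ax]  ⊢ p1, p1⊥
    [⊗]  ⊢ p1, (p1⊥ ⊗ (p1⊥ ⅋ p1))
      [Ax]  ⊢ p1, p1⊥
      [⅋]  ⊢ (p1⊥ ⅋ p1)
        [Ax]  ⊢ p1, p1⊥
  [Ax]  ⊢ p0, p0⊥

Result: YES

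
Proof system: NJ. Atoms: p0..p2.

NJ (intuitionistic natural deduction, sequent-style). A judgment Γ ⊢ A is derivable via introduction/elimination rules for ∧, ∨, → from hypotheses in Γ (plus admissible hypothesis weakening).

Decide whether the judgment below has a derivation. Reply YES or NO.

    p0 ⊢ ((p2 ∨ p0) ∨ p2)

Derivation trace:
[∨I₁] p0 ⊢ ((p2 ∨ p0) ∨ p2)
  [∨I₂] p0 ⊢ (p2 ∨ p0)
    [Ax] p0 ⊢ p0

Result: YES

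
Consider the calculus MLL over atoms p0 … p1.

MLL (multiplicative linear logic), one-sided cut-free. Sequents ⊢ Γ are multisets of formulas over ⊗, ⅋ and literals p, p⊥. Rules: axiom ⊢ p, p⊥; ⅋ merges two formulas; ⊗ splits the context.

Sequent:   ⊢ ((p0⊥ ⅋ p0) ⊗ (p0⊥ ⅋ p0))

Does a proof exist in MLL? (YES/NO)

Derivation trace:
[⊗]  ⊢ ((p0⊥ ⅋ p0) ⊗ (p0⊥ ⅋ p0))
  [⅋]  ⊢ (p0⊥ ⅋ p0)
    [Ax]  ⊢ p0, p0⊥
  [⅋]  ⊢ (p0⊥ ⅋ p0)
    [Ax]  ⊢ p0, p0⊥

Result: YES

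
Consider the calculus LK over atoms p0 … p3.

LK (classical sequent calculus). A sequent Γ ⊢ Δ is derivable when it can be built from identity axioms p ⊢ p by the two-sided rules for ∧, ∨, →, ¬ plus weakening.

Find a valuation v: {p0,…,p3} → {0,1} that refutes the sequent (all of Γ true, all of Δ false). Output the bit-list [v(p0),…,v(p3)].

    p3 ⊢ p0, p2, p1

Search for a countermodel by truth-table:
  v=0000: Γ:[p3=F] Δ:[p0=F, p2=F, p1=F] refutes=False
  v=0001: Γ:[p3=T] Δ:[p0=F, p2=F, p1=F] refutes=True  ← countermodel

Result: [0, 0, 0, 1]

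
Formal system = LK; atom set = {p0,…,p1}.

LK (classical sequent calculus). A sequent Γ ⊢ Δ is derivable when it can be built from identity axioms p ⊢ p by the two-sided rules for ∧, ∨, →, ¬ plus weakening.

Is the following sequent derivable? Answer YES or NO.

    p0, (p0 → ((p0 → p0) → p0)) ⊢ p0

Proof tree:
[→L] p0, (p0 → ((p0 → p0) → p0)) ⊢ p0
  [Ax] p0 ⊢ p0
  [→L] ((p0 → p0) → p0) ⊢ p0
    [→R]  ⊢ (p0 → p0)
      [Ax] p0 ⊢ p0
    [Ax] p0 ⊢ p0

Result: YES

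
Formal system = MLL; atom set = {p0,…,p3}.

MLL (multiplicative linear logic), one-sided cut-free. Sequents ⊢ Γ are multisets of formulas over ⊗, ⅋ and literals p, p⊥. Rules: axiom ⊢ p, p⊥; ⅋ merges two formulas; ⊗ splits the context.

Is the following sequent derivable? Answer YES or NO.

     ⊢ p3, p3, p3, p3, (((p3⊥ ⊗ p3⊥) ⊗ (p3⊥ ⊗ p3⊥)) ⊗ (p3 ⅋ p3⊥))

Derivation (root first):
[⊗]  ⊢ p3, p3, p3, p3, (((p3⊥ ⊗ p3⊥) ⊗ (p3⊥ ⊗ p3⊥)) ⊗ (p3 ⅋ p3⊥))
  [⊗]  ⊢ p3, p3, p3, p3, ((p3⊥ ⊗ p3⊥) ⊗ (p3⊥ ⊗ p3⊥))
    [⊗]  ⊢ p3, p3, (p3⊥ ⊗ p3⊥)
      [Ax]  ⊢ p3, p3⊥
      [Ax]  ⊢ p3, p3⊥
    [⊗]  ⊢ p3, p3, (p3⊥ ⊗ p3⊥)
      [Ax]  ⊢ p3, p3⊥
      [Ax]  ⊢ p3, p3⊥
  [⅋]  ⊢ (p3 ⅋ p3⊥)
    [Ax]  ⊢ p3, p3⊥

Result: YES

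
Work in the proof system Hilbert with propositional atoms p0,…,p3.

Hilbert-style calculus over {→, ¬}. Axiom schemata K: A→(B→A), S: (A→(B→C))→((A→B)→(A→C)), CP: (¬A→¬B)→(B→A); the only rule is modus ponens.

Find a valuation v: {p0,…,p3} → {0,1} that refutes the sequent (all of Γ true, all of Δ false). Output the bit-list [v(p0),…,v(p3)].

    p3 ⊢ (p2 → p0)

Search for a countermodel by truth-table:
  v=0000: Γ:[p3=F] Δ:[(p2 → p0)=T] refutes=False
  v=0001: Γ:[p3=T] Δ:[(p2 → p0)=T] refutes=False
  v=0010: Γ:[p3=F] Δ:[(p2 → p0)=F] refutes=False
  v=0011: Γ:[p3=T] Δ:[(p2 → p0)=F] refutes=True  ← countermodel

Result: [0, 0, 1, 1]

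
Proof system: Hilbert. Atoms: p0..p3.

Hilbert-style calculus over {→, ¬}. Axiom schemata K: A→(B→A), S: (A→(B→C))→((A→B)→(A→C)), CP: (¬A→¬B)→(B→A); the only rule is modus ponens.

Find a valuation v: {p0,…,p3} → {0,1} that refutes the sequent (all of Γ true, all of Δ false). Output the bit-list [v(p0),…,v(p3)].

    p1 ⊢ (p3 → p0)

Truth-table refutation:
  v=0000: Γ:[p1=F] Δ:[(p3 → p0)=T] refutes=False
  v=0001: Γ:[p1=F] Δ:[(p3 → p0)=F] refutes=False
  v=0010: Γ:[p1=F] Δ:[(p3 → p0)=T] refutes=False
  v=0011: Γ:[p1=F] Δ:[(p3 → p0)=F] refutes=False
  v=0100: Γ:[p1=T] Δ:[(p3 → p0)=T] refutes=False
  v=0101: Γ:[p1=T] Δ:[(p3 → p0)=F] refutes=True  ← countermodel

Result: [0, 1, 0, 1]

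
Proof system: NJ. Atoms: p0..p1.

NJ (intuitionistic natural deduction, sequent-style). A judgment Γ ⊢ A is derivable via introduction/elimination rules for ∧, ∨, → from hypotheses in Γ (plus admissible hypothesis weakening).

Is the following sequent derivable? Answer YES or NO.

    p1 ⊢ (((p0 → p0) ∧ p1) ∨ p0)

Derivation trace:
[∨I₁] p1 ⊢ (((p0 → p0) ∧ p1) ∨ p0)
  [∧I] p1 ⊢ ((p0 → p0) ∧ p1)
    [→I]  ⊢ (p0 → p0)
      [Ax] p0 ⊢ p0
    [Ax] p1 ⊢ p1

Result: YES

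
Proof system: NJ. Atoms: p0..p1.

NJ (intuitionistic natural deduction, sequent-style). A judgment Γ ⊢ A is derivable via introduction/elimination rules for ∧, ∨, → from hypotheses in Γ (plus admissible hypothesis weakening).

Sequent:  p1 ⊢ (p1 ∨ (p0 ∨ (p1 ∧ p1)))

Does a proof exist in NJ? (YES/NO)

Proof tree:
[∨I₂] p1 ⊢ (p1 ∨ (p0 ∨ (p1 ∧ p1)))
  [∨I₂] p1 ⊢ (p0 ∨ (p1 ∧ p1))
    [∧I] p1 ⊢ (p1 ∧ p1)
      [Ax] p1 ⊢ p1
      [Ax] p1 ⊢ p1

Result: YES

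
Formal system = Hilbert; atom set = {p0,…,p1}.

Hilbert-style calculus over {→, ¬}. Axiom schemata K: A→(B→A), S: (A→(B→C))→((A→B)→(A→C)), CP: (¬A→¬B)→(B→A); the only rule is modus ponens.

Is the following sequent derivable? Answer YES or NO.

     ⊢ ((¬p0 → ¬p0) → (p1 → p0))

Search for a countermodel by truth-table:
  v=00: Γ:[] Δ:[((¬p0 → ¬p0) → (p1 → p0))=T] refutes=False
  v=01: Γ:[] Δ:[((¬p0 → ¬p0) → (p1 → p0))=F] refutes=True  ← countermodel

Result: NO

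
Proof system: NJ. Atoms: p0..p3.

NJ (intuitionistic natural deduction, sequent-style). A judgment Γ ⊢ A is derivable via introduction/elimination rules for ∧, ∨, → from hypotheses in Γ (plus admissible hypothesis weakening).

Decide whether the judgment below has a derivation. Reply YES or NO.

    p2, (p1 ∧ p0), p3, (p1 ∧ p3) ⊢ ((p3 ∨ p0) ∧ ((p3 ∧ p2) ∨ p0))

Derivation trace:
[Wk] p2, (p1 ∧ p0), p3, (p1 ∧ p3) ⊢ ((p3 ∨ p0) ∧ ((p3 ∧ p2) ∨ p0))
  [∧I] p2, (p1 ∧ p0), p3 ⊢ ((p3 ∨ p0) ∧ ((p3 ∧ p2) ∨ p0))
    [Wk] p3, (p1 ∧ p0) ⊢ (p3 ∨ p0)
      [∨I₁] p3 ⊢ (p3 ∨ p0)
        [Ax] p3 ⊢ p3
    [∨I₁] p2, p3 ⊢ ((p3 ∧ p2) ∨ p0)
      [∧I] p2, p3 ⊢ (p3 ∧ p2)
        [Ax] p3 ⊢ p3
        [Ax] p2 ⊢ p2

Result: YES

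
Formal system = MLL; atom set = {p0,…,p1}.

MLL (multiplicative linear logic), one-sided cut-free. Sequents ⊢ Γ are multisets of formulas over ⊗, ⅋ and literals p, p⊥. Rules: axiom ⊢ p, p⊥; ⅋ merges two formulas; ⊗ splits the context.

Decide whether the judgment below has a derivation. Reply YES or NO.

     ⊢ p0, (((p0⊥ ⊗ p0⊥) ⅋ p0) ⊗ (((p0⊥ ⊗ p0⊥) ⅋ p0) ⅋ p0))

Proof tree:
[⊗]  ⊢ p0, (((p0⊥ ⊗ p0⊥) ⅋ p0) ⊗ (((p0⊥ ⊗ p0⊥) ⅋ p0) ⅋ p0))
  [⅋]  ⊢ p0, ((p0⊥ ⊗ p0⊥) ⅋ p0)
    [⊗]  ⊢ p0, p0, (p0⊥ ⊗ p0⊥)
      [Ax]  ⊢ p0, p0⊥
      [Ax]  ⊢ p0, p0⊥
  [⅋]  ⊢ (((p0⊥ ⊗ p0⊥) ⅋ p0) ⅋ p0)
    [⅋]  ⊢ p0, ((p0⊥ ⊗ p0⊥) ⅋ p0)
      [⊗]  ⊢ p0, p0, (p0⊥ ⊗ p0⊥)
        [Ax]  ⊢ p0, p0⊥
        [Ax]  ⊢ p0, p0⊥

Result: YES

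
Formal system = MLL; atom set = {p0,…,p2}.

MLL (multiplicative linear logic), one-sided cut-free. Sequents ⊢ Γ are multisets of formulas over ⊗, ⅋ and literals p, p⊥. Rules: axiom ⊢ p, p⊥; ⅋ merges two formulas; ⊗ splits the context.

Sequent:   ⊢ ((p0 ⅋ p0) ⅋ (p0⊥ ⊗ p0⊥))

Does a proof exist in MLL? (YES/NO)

Derivation (root first):
[⅋]  ⊢ ((p0 ⅋ p0) ⅋ (p0⊥ ⊗ p0⊥))
  [⅋]  ⊢ (p0⊥ ⊗ p0⊥), (p0 ⅋ p0)
    [⊗]  ⊢ p0, p0, (p0⊥ ⊗ p0⊥)
      [Ax]  ⊢ p0, p0⊥
      [Ax]  ⊢ p0, p0⊥

Result: YES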